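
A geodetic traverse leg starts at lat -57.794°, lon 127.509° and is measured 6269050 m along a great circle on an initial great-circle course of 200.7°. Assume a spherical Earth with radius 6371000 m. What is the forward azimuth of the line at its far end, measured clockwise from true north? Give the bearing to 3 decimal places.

Angular distance δ = d/R = 6269050 / 6371000 = 0.983998 rad.
Start latitude φ₁ = -1.008696 rad; initial bearing θ = 3.502876 rad.
sin φ₂ = sin φ₁ cos δ + cos φ₁ sin δ cos θ = (-0.846137)(0.553698) + (0.532965)(0.832718)(-0.935444) = -0.883663
φ₂ = asin(-0.883663) = -1.083631 rad = -62.087°.
For the longitude increment, Δλ = atan2( sin θ sin δ cos φ₁, cos δ − sin φ₁ sin φ₂ ) = atan2(-0.156875, -0.194003) = -141.040°.
λ₂ = 127.509° + -141.040° = -13.531°.
The forward bearing on arrival equals the back-azimuth from the destination plus 180°.
Back-azimuth from P₂ (-62.087°, -13.531°) to P₁ (-57.794°, 127.509°), with Δλ' = λ₁ − λ₂ = 141.040°: atan2( sin Δλ' cos φ₁ , cos φ₂ sin φ₁ − sin φ₂ cos φ₁ cos Δλ' ) = 156.269°.
Final bearing = (156.269° + 180°) mod 360° = 336.269°.

final bearing 336.269°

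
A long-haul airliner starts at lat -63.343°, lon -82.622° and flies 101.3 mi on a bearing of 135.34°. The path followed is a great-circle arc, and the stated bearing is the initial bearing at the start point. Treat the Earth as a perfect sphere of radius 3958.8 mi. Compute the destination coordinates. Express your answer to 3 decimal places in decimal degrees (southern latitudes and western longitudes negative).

latitude -64.367°, longitude -80.239°

δ = 101.3/3958.8 = 0.025589 rad (1.4661°).
Converting: φ₁ = -1.105544 rad, θ = 2.362129 rad.
Applying the spherical law of cosines for sides, sin φ₂ = sin φ₁ cos δ + cos φ₁ sin δ cos θ = -0.901581, so φ₂ = -64.367°.
Δλ = atan2( sin θ sin δ cos φ₁ , cos δ − sin φ₁ sin φ₂ ) = atan2(0.008069, 0.193922) = 0.041583 rad = 2.383°.
λ₂ = -82.622° + 2.383° = -80.239°.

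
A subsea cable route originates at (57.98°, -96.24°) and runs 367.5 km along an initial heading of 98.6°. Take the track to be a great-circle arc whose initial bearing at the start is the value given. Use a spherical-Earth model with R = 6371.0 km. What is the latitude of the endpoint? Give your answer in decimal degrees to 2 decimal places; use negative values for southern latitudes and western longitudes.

latitude 57.34°

δ = 367.5/6371 = 0.057683 rad (3.3050°).
With φ₁ = 57.98° = 1.011942 rad and θ = 98.6° = 1.720895 rad:
Destination latitude: φ₂ = arcsin( sin φ₁ cos δ + cos φ₁ sin δ cos θ ) = arcsin(0.841882) = 57.34°.
Then Δλ = atan2(0.030224, 0.284536) = 0.105825 rad, from sin θ sin δ cos φ₁ over cos δ − sin φ₁ sin φ₂.
λ₂ = λ₁ + Δλ = -90.18°.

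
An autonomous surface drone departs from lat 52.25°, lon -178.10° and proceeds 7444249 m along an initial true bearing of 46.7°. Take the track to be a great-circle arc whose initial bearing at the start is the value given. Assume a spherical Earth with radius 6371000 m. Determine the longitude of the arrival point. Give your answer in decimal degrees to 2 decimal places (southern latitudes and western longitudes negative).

longitude -66.94°

The arc subtends δ = 7444249/6371000 = 1.168458 rad at the centre.
Converting: φ₁ = 0.911935 rad, θ = 0.815069 rad.
Destination latitude: φ₂ = arcsin( sin φ₁ cos δ + cos φ₁ sin δ cos θ ) = arcsin(0.695953) = 44.10°.
For the longitude increment, Δλ = atan2( sin θ sin δ cos φ₁, cos δ − sin φ₁ sin φ₂ ) = atan2(0.409977, -0.158712) = 111.16°.
λ₂ = λ₁ + Δλ = -66.94°.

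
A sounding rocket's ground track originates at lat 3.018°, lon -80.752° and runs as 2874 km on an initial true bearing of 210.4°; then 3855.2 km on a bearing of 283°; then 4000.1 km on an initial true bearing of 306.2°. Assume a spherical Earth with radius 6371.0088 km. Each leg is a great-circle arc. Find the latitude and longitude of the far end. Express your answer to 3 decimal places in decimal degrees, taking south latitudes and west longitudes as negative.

Apply the spherical direct solution leg by leg, carrying full precision between legs.
Leg 1: from (3.018°, -80.752°), δ = 2874/6371.0088 = 0.451106 rad, θ = 210.4° → φ = -19.155°, λ = -94.258°.
Leg 2: from (-19.155°, -94.258°), δ = 3855.2/6371.0088 = 0.605116 rad, θ = 283° → φ = -8.568°, λ = -128.350°.
Leg 3: from (-8.568°, -128.350°), δ = 4000.1/6371.0088 = 0.627860 rad, θ = 306.2° → φ = 12.856°, λ = -157.442°.

latitude 12.856°, longitude -157.442°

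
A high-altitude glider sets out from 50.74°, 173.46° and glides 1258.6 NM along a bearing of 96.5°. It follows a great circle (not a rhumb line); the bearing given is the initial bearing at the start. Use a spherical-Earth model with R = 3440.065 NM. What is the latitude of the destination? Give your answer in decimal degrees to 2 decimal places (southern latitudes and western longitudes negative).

latitude 44.22°

Central angle δ = d/R = 0.365865 rad.
With φ₁ = 50.74° = 0.885580 rad and θ = 96.5° = 1.684243 rad:
Applying the spherical law of cosines for sides, sin φ₂ = sin φ₁ cos δ + cos φ₁ sin δ cos θ = 0.697406, so φ₂ = 44.22°.
Δλ = atan2( sin θ sin δ cos φ₁ , cos δ − sin φ₁ sin φ₂ ) = atan2(0.224948, 0.393825) = 0.518964 rad = 29.73°.
λ₂ = 173.46° + 29.73° = 203.19°, normalized to (−180°, 180°] → -156.81°.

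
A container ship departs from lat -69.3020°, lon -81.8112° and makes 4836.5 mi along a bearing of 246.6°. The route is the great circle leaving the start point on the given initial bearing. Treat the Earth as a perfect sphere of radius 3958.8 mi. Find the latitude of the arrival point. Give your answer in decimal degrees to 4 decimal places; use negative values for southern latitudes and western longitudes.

Angular distance δ = d/R = 4836.5 / 3958.8 = 1.221709 rad.
Converting: φ₁ = -1.209548 rad, θ = 4.303982 rad.
sin φ₂ = sin φ₁ cos δ + cos φ₁ sin δ cos θ = (-0.935456)(0.342041) + (0.353442)(0.939685)(-0.397148) = -0.451867
φ₂ = asin(-0.451867) = -0.468857 rad = -26.8635°.
Δλ = atan2( sin θ sin δ cos φ₁ , cos δ − sin φ₁ sin φ₂ ) = atan2(-0.304809, -0.080661) = -1.829494 rad = -104.8223°.
λ₂ = -81.8112° + -104.8223° = -186.6335°, normalized to (−180°, 180°] → 173.3665°.

latitude -26.8635°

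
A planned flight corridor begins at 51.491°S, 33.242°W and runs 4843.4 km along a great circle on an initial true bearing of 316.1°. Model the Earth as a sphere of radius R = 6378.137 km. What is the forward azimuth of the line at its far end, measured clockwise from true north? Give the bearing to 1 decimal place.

The arc subtends δ = 4843.4/6378.137 = 0.759375 rad at the centre.
Converting: φ₁ = -0.898687 rad, θ = 5.516986 rad.
Applying the spherical law of cosines for sides, sin φ₂ = sin φ₁ cos δ + cos φ₁ sin δ cos θ = -0.258652, so φ₂ = -14.990°.
Δλ = atan2( sin θ sin δ cos φ₁ , cos δ − sin φ₁ sin φ₂ ) = atan2(-0.297238, 0.522868) = -0.516918 rad = -29.617°.
λ₂ = λ₁ + Δλ = -62.859°.
The forward bearing on arrival equals the back-azimuth from the destination plus 180°.
Back-azimuth from P₂ (-15.0°, -62.9°) to P₁ (-51.5°, -33.2°), with Δλ' = λ₁ − λ₂ = 29.6°: atan2( sin Δλ' cos φ₁ , cos φ₂ sin φ₁ − sin φ₂ cos φ₁ cos Δλ' ) = 153.5°.
Final bearing = (153.5° + 180°) mod 360° = 333.5°.

final bearing 333.5°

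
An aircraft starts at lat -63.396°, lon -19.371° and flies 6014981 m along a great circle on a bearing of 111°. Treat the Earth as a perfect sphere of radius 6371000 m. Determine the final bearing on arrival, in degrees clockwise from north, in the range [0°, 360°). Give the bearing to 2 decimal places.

final bearing 33.56°

The arc subtends δ = 6014981/6371000 = 0.944119 rad at the centre.
With φ₁ = -63.396° = -1.106469 rad and θ = 111° = 1.937315 rad:
sin φ₂ = sin φ₁ cos δ + cos φ₁ sin δ cos θ = (-0.894123)(0.586457) + (0.447822)(0.809980)(-0.358368) = -0.654354
φ₂ = asin(-0.654354) = -0.713328 rad = -40.871°.
Δλ = atan2( sin θ sin δ cos φ₁ , cos δ − sin φ₁ sin φ₂ ) = atan2(0.338635, 0.001384) = 1.566710 rad = 89.766°.
λ₂ = λ₁ + Δλ = 70.395°.
The forward bearing on arrival equals the back-azimuth from the destination plus 180°.
Back-azimuth from P₂ (-40.87°, 70.39°) to P₁ (-63.40°, -19.37°), with Δλ' = λ₁ − λ₂ = -89.77°: atan2( sin Δλ' cos φ₁ , cos φ₂ sin φ₁ − sin φ₂ cos φ₁ cos Δλ' ) = 213.56°.
Final bearing = (213.56° + 180°) mod 360° = 33.56°.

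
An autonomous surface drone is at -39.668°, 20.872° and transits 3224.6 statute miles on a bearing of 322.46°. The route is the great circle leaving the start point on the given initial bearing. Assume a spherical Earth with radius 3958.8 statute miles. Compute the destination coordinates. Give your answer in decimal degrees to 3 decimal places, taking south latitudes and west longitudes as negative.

Central angle δ = d/R = 0.814540 rad.
Converting: φ₁ = -0.692337 rad, θ = 5.627989 rad.
sin φ₂ = sin φ₁ cos δ + cos φ₁ sin δ cos θ = (-0.638338)(0.686203) + (0.769756)(0.727410)(0.792928) = 0.005953
φ₂ = asin(0.005953) = 0.005953 rad = 0.341°.
Δλ = atan2( sin θ sin δ cos φ₁ , cos δ − sin φ₁ sin φ₂ ) = atan2(-0.341173, 0.690003) = -0.459198 rad = -26.310°.
λ₂ = 20.872° + -26.310° = -5.438°.

latitude 0.341°, longitude -5.438°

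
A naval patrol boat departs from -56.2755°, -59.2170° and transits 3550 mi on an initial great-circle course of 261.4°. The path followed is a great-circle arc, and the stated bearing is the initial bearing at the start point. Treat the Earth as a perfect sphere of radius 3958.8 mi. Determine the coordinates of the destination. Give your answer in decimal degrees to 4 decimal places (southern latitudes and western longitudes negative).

Angular distance δ = d/R = 3550 / 3958.8 = 0.896736 rad.
With φ₁ = -56.2755° = -0.982193 rad and θ = 261.4° = 4.562291 rad:
Destination latitude: φ₂ = arcsin( sin φ₁ cos δ + cos φ₁ sin δ cos θ ) = arcsin(-0.583992) = -35.7318°.
Δλ = atan2( sin θ sin δ cos φ₁ , cos δ − sin φ₁ sin φ₂ ) = atan2(-0.428897, 0.138448) = -1.258557 rad = -72.1100°.
λ₂ = λ₁ + Δλ = -131.3270°.

latitude -35.7318°, longitude -131.3270°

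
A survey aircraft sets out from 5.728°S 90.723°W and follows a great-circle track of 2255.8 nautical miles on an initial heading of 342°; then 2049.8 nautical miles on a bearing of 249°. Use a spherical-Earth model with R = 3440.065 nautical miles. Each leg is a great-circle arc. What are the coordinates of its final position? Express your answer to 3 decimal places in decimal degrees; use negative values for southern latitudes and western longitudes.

Apply the spherical direct solution leg by leg, carrying full precision between legs.
Leg 1: from (-5.728°, -90.723°), δ = 2255.8/3440.065 = 0.655743 rad, θ = 342° → φ = 29.861°, λ = -103.272°.
Leg 2: from (29.861°, -103.272°), δ = 2049.8/3440.065 = 0.595861 rad, θ = 249° → φ = 13.749°, λ = -135.915°.

latitude 13.749°, longitude -135.915°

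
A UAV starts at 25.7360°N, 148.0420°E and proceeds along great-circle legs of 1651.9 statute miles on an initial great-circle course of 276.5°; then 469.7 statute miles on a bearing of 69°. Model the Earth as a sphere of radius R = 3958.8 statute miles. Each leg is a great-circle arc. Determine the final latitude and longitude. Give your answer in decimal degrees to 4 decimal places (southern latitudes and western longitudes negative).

Apply the spherical direct solution leg by leg, carrying full precision between legs.
Leg 1: from (25.7360°, 148.0420°), δ = 1651.9/3958.8 = 0.417273 rad, θ = 276.5° → φ = 25.9951°, λ = 121.4275°.
Leg 2: from (25.9951°, 121.4275°), δ = 469.7/3958.8 = 0.118647 rad, θ = 69° → φ = 28.2514°, λ = 128.6343°.

latitude 28.2514°, longitude 128.6343°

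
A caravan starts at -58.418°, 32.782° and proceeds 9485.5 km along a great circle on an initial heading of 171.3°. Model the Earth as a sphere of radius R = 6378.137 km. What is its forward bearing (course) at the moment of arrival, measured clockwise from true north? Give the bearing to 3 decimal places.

δ = 9485.5/6378.137 = 1.487190 rad (85.2097°).
With φ₁ = -58.418° = -1.019586 rad and θ = 171.3° = 2.989749 rad:
sin φ₂ = sin φ₁ cos δ + cos φ₁ sin δ cos θ = (-0.851892)(0.083509) + (0.523718)(0.996507)(-0.988494) = -0.587025
φ₂ = asin(-0.587025) = -0.627379 rad = -35.946°.
For the longitude increment, Δλ = atan2( sin θ sin δ cos φ₁, cos δ − sin φ₁ sin φ₂ ) = atan2(0.078941, -0.416572) = 169.270°.
λ₂ = 32.782° + 169.270° = 202.052°, normalized to (−180°, 180°] → -157.948°.
The forward bearing on arrival equals the back-azimuth from the destination plus 180°.
Back-azimuth from P₂ (-35.946°, -157.948°) to P₁ (-58.418°, 32.782°), with Δλ' = λ₁ − λ₂ = 190.730°: atan2( sin Δλ' cos φ₁ , cos φ₂ sin φ₁ − sin φ₂ cos φ₁ cos Δλ' ) = 185.616°.
Final bearing = (185.616° + 180°) mod 360° = 5.616°.

final bearing 5.616°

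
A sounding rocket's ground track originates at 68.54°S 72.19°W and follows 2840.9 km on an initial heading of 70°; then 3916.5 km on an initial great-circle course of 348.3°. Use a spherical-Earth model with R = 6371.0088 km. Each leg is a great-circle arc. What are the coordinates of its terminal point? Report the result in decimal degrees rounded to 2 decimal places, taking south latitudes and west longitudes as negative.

Apply the spherical direct solution leg by leg, carrying full precision between legs.
Leg 1: from (-68.54°, -72.19°), δ = 2840.9/6371.0088 = 0.445911 rad, θ = 70° → φ = -51.79°, λ = -31.26°.
Leg 2: from (-51.79°, -31.26°), δ = 3916.5/6371.0088 = 0.614738 rad, θ = 348.3° → φ = -17.01°, λ = -38.28°.

latitude -17.01°, longitude -38.28°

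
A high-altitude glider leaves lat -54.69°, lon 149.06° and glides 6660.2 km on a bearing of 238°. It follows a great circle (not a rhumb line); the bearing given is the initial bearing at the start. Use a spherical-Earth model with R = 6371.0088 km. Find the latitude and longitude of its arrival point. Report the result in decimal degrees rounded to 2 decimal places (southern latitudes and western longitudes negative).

The arc subtends δ = 6660.2/6371.0088 = 1.045392 rad at the centre.
Start latitude φ₁ = -0.954521 rad; initial bearing θ = 4.153884 rad.
sin φ₂ = sin φ₁ cos δ + cos φ₁ sin δ cos θ = (-0.816037)(0.501563) + (0.578000)(0.865121)(-0.529919) = -0.674275
φ₂ = asin(-0.674275) = -0.739982 rad = -42.40°.
For the longitude increment, Δλ = atan2( sin θ sin δ cos φ₁, cos δ − sin φ₁ sin φ₂ ) = atan2(-0.424058, -0.048670) = -96.55°.
λ₂ = 149.06° + -96.55° = 52.51°.

latitude -42.40°, longitude 52.51°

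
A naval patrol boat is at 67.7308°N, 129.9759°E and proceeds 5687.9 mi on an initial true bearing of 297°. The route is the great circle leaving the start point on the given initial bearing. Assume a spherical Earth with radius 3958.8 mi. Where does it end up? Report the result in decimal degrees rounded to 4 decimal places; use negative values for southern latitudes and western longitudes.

The arc subtends δ = 5687.9/3958.8 = 1.436774 rad at the centre.
With φ₁ = 67.7308° = 1.182125 rad and θ = 297° = 5.183628 rad:
Destination latitude: φ₂ = arcsin( sin φ₁ cos δ + cos φ₁ sin δ cos θ ) = arcsin(0.294156) = 17.1069°.
For the longitude increment, Δλ = atan2( sin θ sin δ cos φ₁, cos δ − sin φ₁ sin φ₂ ) = atan2(-0.334627, -0.138594) = -112.4982°.
λ₂ = λ₁ + Δλ = 17.4777°.

latitude 17.1069°, longitude 17.4777°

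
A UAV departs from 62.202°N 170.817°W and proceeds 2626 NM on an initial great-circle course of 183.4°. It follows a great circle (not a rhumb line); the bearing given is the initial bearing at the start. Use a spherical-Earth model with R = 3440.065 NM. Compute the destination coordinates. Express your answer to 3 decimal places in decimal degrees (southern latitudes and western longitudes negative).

latitude 18.499°, longitude -173.295°

Angular distance δ = d/R = 2626 / 3440.065 = 0.763358 rad.
With φ₁ = 62.202° = 1.085630 rad and θ = 183.4° = 3.200934 rad:
Destination latitude: φ₂ = arcsin( sin φ₁ cos δ + cos φ₁ sin δ cos θ ) = arcsin(0.317290) = 18.499°.
Δλ = atan2( sin θ sin δ cos φ₁ , cos δ − sin φ₁ sin φ₂ ) = atan2(-0.019121, 0.441845) = -0.043249 rad = -2.478°.
λ₂ = λ₁ + Δλ = -173.295°.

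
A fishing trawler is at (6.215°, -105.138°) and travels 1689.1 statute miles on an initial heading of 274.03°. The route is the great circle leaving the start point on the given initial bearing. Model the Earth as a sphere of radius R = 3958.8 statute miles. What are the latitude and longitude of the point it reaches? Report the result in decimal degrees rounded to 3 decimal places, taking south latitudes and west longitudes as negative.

δ = 1689.1/3958.8 = 0.426670 rad (24.4464°).
With φ₁ = 6.215° = 0.108472 rad and θ = 274.03° = 4.782726 rad:
Applying the spherical law of cosines for sides, sin φ₂ = sin φ₁ cos δ + cos φ₁ sin δ cos θ = 0.127467, so φ₂ = 7.323°.
Δλ = atan2( sin θ sin δ cos φ₁ , cos δ − sin φ₁ sin φ₂ ) = atan2(-0.410392, 0.896549) = -0.429277 rad = -24.596°.
Hence λ₂ = -105.138° + -24.596° = -129.734°.

latitude 7.323°, longitude -129.734°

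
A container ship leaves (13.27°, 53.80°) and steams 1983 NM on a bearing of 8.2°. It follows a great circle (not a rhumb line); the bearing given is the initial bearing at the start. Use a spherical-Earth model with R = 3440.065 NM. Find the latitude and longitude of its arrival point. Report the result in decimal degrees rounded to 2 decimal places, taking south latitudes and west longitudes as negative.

latitude 45.85°, longitude 60.21°

δ = 1983/3440.065 = 0.576443 rad (33.0277°).
With φ₁ = 13.27° = 0.231605 rad and θ = 8.2° = 0.143117 rad:
sin φ₂ = sin φ₁ cos δ + cos φ₁ sin δ cos θ = (0.229540)(0.838407) + (0.973299)(0.545045)(0.989776) = 0.717516
φ₂ = asin(0.717516) = 0.800230 rad = 45.85°.
Then Δλ = atan2(0.075663, 0.673708) = 0.111840 rad, from sin θ sin δ cos φ₁ over cos δ − sin φ₁ sin φ₂.
λ₂ = 53.80° + 6.41° = 60.21°.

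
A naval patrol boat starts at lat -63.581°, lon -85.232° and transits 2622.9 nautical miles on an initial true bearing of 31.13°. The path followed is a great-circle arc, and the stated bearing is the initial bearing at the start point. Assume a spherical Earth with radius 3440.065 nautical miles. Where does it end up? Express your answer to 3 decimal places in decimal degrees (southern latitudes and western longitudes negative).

latitude -22.616°, longitude -62.475°

The arc subtends δ = 2622.9/3440.065 = 0.762457 rad at the centre.
Start latitude φ₁ = -1.109698 rad; initial bearing θ = 0.543321 rad.
sin φ₂ = sin φ₁ cos δ + cos φ₁ sin δ cos θ = (-0.895564)(0.723141) + (0.444932)(0.690700)(0.855997) = -0.384559
φ₂ = asin(-0.384559) = -0.394730 rad = -22.616°.
For the longitude increment, Δλ = atan2( sin θ sin δ cos φ₁, cos δ − sin φ₁ sin φ₂ ) = atan2(0.158876, 0.378744) = 22.757°.
λ₂ = λ₁ + Δλ = -62.475°.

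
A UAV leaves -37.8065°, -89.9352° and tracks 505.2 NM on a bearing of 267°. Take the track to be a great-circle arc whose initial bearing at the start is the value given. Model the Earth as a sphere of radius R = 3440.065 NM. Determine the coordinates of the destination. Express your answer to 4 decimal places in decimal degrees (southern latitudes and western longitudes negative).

Angular distance δ = d/R = 505.2 / 3440.065 = 0.146858 rad.
Start latitude φ₁ = -0.659848 rad; initial bearing θ = 4.660029 rad.
sin φ₂ = sin φ₁ cos δ + cos φ₁ sin δ cos θ = (-0.612997)(0.989236) + (0.790085)(0.146330)(-0.052336) = -0.612449
φ₂ = asin(-0.612449) = -0.659155 rad = -37.7668°.
Δλ = atan2( sin θ sin δ cos φ₁ , cos δ − sin φ₁ sin φ₂ ) = atan2(-0.115455, 0.613807) = -0.185924 rad = -10.6527°.
Hence λ₂ = -89.9352° + -10.6527° = -100.5879°.

latitude -37.7668°, longitude -100.5879°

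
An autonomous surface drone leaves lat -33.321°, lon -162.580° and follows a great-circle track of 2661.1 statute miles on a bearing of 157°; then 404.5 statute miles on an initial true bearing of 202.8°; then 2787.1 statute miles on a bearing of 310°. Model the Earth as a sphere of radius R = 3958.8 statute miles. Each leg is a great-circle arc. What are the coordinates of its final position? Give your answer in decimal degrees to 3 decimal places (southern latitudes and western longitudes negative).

Apply the spherical direct solution leg by leg, carrying full precision between legs.
Leg 1: from (-33.321°, -162.580°), δ = 2661.1/3958.8 = 0.672199 rad, θ = 157° → φ = -65.340°, λ = -126.907°.
Leg 2: from (-65.340°, -126.907°), δ = 404.5/3958.8 = 0.102177 rad, θ = 202.8° → φ = -70.612°, λ = -133.746°.
Leg 3: from (-70.612°, -133.746°), δ = 2787.1/3958.8 = 0.704026 rad, θ = 310° → φ = -35.514°, λ = -171.276°.

latitude -35.514°, longitude -171.276°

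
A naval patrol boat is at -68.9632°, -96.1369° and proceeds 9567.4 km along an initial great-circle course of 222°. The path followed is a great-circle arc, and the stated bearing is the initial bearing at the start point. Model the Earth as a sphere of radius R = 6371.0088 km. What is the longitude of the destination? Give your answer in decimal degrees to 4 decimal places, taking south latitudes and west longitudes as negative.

The arc subtends δ = 9567.4/6371.0088 = 1.501709 rad at the centre.
With φ₁ = -68.9632° = -1.203635 rad and θ = 222° = 3.874631 rad:
Destination latitude: φ₂ = arcsin( sin φ₁ cos δ + cos φ₁ sin δ cos θ ) = arcsin(-0.330560) = -19.3028°.
Δλ = atan2( sin θ sin δ cos φ₁ , cos δ − sin φ₁ sin φ₂ ) = atan2(-0.239623, -0.239496) = -2.355928 rad = -134.9848°.
λ₂ = -96.1369° + -134.9848° = -231.1217°, normalized to (−180°, 180°] → 128.8783°.

longitude 128.8783°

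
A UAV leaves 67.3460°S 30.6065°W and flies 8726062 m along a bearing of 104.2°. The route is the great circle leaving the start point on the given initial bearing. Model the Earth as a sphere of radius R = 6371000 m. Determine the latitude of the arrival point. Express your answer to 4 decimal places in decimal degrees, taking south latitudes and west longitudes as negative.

latitude -16.0785°

δ = 8726062/6371000 = 1.369653 rad (78.4754°).
Converting: φ₁ = -1.175409 rad, θ = 1.818633 rad.
Destination latitude: φ₂ = arcsin( sin φ₁ cos δ + cos φ₁ sin δ cos θ ) = arcsin(-0.276954) = -16.0785°.
For the longitude increment, Δλ = atan2( sin θ sin δ cos φ₁, cos δ − sin φ₁ sin φ₂ ) = atan2(0.365869, -0.055797) = 98.6711°.
Hence λ₂ = -30.6065° + 98.6711° = 68.0646°.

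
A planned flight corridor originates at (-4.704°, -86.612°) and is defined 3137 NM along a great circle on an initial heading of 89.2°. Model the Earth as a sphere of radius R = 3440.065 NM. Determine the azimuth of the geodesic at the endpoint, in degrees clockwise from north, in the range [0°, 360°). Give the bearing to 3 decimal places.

The arc subtends δ = 3137/3440.065 = 0.911901 rad at the centre.
Start latitude φ₁ = -0.082100 rad; initial bearing θ = 1.556834 rad.
Applying the spherical law of cosines for sides, sin φ₂ = sin φ₁ cos δ + cos φ₁ sin δ cos θ = -0.039207, so φ₂ = -2.247°.
Δλ = atan2( sin θ sin δ cos φ₁ , cos δ − sin φ₁ sin φ₂ ) = atan2(0.787929, 0.609028) = 0.912770 rad = 52.298°.
λ₂ = λ₁ + Δλ = -34.314°.
The forward bearing on arrival equals the back-azimuth from the destination plus 180°.
Back-azimuth from P₂ (-2.247°, -34.314°) to P₁ (-4.704°, -86.612°), with Δλ' = λ₁ − λ₂ = -52.298°: atan2( sin Δλ' cos φ₁ , cos φ₂ sin φ₁ − sin φ₂ cos φ₁ cos Δλ' ) = 265.790°.
Final bearing = (265.790° + 180°) mod 360° = 85.790°.

final bearing 85.790°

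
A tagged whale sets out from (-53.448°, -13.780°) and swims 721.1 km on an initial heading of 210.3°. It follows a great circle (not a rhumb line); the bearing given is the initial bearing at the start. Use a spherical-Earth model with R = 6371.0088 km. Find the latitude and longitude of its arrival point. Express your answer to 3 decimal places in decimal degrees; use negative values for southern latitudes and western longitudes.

latitude -58.898°, longitude -20.113°

Angular distance δ = d/R = 721.1 / 6371.0088 = 0.113185 rad.
With φ₁ = -53.448° = -0.932844 rad and θ = 210.3° = 3.670427 rad:
Destination latitude: φ₂ = arcsin( sin φ₁ cos δ + cos φ₁ sin δ cos θ ) = arcsin(-0.856252) = -58.898°.
Δλ = atan2( sin θ sin δ cos φ₁ , cos δ − sin φ₁ sin φ₂ ) = atan2(-0.033936, 0.305760) = -0.110537 rad = -6.333°.
Hence λ₂ = -13.780° + -6.333° = -20.113°.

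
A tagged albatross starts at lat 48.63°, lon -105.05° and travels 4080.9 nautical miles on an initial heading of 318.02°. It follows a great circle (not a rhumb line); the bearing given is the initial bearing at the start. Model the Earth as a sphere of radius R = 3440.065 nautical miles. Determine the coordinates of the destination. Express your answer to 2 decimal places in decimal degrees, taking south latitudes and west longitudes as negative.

latitude 47.47°, longitude 141.48°

Angular distance δ = d/R = 4080.9 / 3440.065 = 1.186286 rad.
With φ₁ = 48.63° = 0.848754 rad and θ = 318.02° = 5.550496 rad:
Destination latitude: φ₂ = arcsin( sin φ₁ cos δ + cos φ₁ sin δ cos θ ) = arcsin(0.736939) = 47.47°.
Δλ = atan2( sin θ sin δ cos φ₁ , cos δ − sin φ₁ sin φ₂ ) = atan2(-0.409791, -0.177936) = -1.980443 rad = -113.47°.
λ₂ = -105.05° + -113.47° = -218.52°, normalized to (−180°, 180°] → 141.48°.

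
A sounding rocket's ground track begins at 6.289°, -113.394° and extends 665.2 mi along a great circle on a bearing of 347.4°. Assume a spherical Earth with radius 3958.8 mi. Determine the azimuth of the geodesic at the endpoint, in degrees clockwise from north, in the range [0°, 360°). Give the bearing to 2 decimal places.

Angular distance δ = d/R = 665.2 / 3958.8 = 0.168031 rad.
With φ₁ = 6.289° = 0.109764 rad and θ = 347.4° = 6.063274 rad:
Destination latitude: φ₂ = arcsin( sin φ₁ cos δ + cos φ₁ sin δ cos θ ) = arcsin(0.270232) = 15.678°.
Δλ = atan2( sin θ sin δ cos φ₁ , cos δ − sin φ₁ sin φ₂ ) = atan2(-0.036263, 0.956314) = -0.037901 rad = -2.172°.
λ₂ = -113.394° + -2.172° = -115.566°.
The forward bearing on arrival equals the back-azimuth from the destination plus 180°.
Back-azimuth from P₂ (15.68°, -115.57°) to P₁ (6.29°, -113.39°), with Δλ' = λ₁ − λ₂ = 2.17°: atan2( sin Δλ' cos φ₁ , cos φ₂ sin φ₁ − sin φ₂ cos φ₁ cos Δλ' ) = 166.98°.
Final bearing = (166.98° + 180°) mod 360° = 346.98°.

final bearing 346.98°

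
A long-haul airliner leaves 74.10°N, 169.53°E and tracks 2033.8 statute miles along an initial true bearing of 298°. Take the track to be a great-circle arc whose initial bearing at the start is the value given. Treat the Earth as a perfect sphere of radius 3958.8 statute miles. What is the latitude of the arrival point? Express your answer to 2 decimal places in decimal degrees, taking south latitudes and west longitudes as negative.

latitude 64.26°

Angular distance δ = d/R = 2033.8 / 3958.8 = 0.513742 rad.
Converting: φ₁ = 1.293289 rad, θ = 5.201081 rad.
Applying the spherical law of cosines for sides, sin φ₂ = sin φ₁ cos δ + cos φ₁ sin δ cos θ = 0.900799, so φ₂ = 64.26°.
Δλ = atan2( sin θ sin δ cos φ₁ , cos δ − sin φ₁ sin φ₂ ) = atan2(-0.118875, 0.004576) = -1.532318 rad = -87.80°.
Hence λ₂ = 169.53° + -87.80° = 81.73°.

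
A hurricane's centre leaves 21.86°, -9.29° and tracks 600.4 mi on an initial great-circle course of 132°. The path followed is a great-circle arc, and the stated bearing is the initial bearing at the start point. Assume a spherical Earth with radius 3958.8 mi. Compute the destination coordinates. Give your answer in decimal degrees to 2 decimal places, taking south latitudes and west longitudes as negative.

Central angle δ = d/R = 0.151662 rad.
Start latitude φ₁ = 0.381529 rad; initial bearing θ = 2.303835 rad.
Applying the spherical law of cosines for sides, sin φ₂ = sin φ₁ cos δ + cos φ₁ sin δ cos θ = 0.274242, so φ₂ = 15.92°.
Then Δλ = atan2(0.104202, 0.886410) = 0.117018 rad, from sin θ sin δ cos φ₁ over cos δ − sin φ₁ sin φ₂.
λ₂ = -9.29° + 6.70° = -2.59°.

latitude 15.92°, longitude -2.59°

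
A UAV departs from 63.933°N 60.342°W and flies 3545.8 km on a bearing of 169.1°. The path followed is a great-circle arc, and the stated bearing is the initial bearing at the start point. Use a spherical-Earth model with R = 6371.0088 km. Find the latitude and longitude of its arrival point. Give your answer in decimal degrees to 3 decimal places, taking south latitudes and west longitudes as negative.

latitude 32.328°, longitude -53.553°

The arc subtends δ = 3545.8/6371.0088 = 0.556552 rad at the centre.
Start latitude φ₁ = 1.115841 rad; initial bearing θ = 2.951352 rad.
Applying the spherical law of cosines for sides, sin φ₂ = sin φ₁ cos δ + cos φ₁ sin δ cos θ = 0.534772, so φ₂ = 32.328°.
Δλ = atan2( sin θ sin δ cos φ₁ , cos δ − sin φ₁ sin φ₂ ) = atan2(0.043895, 0.368706) = 0.118493 rad = 6.789°.
λ₂ = λ₁ + Δλ = -53.553°.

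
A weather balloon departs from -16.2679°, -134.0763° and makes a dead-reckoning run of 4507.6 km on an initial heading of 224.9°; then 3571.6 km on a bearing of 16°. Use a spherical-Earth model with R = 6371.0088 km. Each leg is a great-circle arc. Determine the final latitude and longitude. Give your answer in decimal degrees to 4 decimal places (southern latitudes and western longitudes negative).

latitude -9.6913°, longitude -162.9020°

Apply the spherical direct solution leg by leg, carrying full precision between legs.
Leg 1: from (-16.2679°, -134.0763°), δ = 4507.6/6371.0088 = 0.707517 rad, θ = 224.9° → φ = -40.9078°, λ = -171.4522°.
Leg 2: from (-40.9078°, -171.4522°), δ = 3571.6/6371.0088 = 0.560602 rad, θ = 16° → φ = -9.6913°, λ = -162.9020°.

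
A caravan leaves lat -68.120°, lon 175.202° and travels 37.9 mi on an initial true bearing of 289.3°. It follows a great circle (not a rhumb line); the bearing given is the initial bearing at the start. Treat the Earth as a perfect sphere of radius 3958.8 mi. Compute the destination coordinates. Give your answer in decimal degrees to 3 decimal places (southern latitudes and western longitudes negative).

latitude -67.933°, longitude 173.824°

Angular distance δ = d/R = 37.9 / 3958.8 = 0.009574 rad.
Converting: φ₁ = -1.188918 rad, θ = 5.049238 rad.
Destination latitude: φ₂ = arcsin( sin φ₁ cos δ + cos φ₁ sin δ cos θ ) = arcsin(-0.926745) = -67.933°.
For the longitude increment, Δλ = atan2( sin θ sin δ cos φ₁, cos δ − sin φ₁ sin φ₂ ) = atan2(-0.003367, 0.139966) = -1.378°.
λ₂ = 175.202° + -1.378° = 173.824°.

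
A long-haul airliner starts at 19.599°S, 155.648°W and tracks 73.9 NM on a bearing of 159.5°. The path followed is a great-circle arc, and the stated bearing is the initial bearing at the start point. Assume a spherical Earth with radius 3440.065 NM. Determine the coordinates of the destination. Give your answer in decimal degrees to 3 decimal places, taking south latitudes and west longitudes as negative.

latitude -20.751°, longitude -155.187°

δ = 73.9/3440.065 = 0.021482 rad (1.2308°).
With φ₁ = -19.599° = -0.342067 rad and θ = 159.5° = 2.783800 rad:
Applying the spherical law of cosines for sides, sin φ₂ = sin φ₁ cos δ + cos φ₁ sin δ cos θ = -0.354312, so φ₂ = -20.751°.
Then Δλ = atan2(0.007087, 0.880921) = 0.008045 rad, from sin θ sin δ cos φ₁ over cos δ − sin φ₁ sin φ₂.
λ₂ = -155.648° + 0.461° = -155.187°.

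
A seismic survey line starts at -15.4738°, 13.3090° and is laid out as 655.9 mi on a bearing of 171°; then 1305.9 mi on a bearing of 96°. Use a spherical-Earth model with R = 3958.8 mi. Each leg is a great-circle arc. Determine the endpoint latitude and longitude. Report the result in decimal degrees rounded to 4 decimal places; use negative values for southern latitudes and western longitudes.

latitude -25.3539°, longitude 35.8226°

Apply the spherical direct solution leg by leg, carrying full precision between legs.
Leg 1: from (-15.4738°, 13.3090°), δ = 655.9/3958.8 = 0.165682 rad, θ = 171° → φ = -24.8430°, λ = 14.9382°.
Leg 2: from (-24.8430°, 14.9382°), δ = 1305.9/3958.8 = 0.329873 rad, θ = 96° → φ = -25.3539°, λ = 35.8226°.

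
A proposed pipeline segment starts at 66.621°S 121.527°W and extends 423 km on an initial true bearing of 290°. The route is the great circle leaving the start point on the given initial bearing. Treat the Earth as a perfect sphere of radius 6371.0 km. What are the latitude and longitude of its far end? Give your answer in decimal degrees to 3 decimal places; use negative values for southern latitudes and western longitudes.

Central angle δ = d/R = 0.066395 rad.
With φ₁ = -66.621° = -1.162756 rad and θ = 290° = 5.061455 rad:
Applying the spherical law of cosines for sides, sin φ₂ = sin φ₁ cos δ + cos φ₁ sin δ cos θ = -0.906873, so φ₂ = -65.077°.
Δλ = atan2( sin θ sin δ cos φ₁ , cos δ − sin φ₁ sin φ₂ ) = atan2(-0.024739, 0.165377) = -0.148491 rad = -8.508°.
λ₂ = -121.527° + -8.508° = -130.035°.

latitude -65.077°, longitude -130.035°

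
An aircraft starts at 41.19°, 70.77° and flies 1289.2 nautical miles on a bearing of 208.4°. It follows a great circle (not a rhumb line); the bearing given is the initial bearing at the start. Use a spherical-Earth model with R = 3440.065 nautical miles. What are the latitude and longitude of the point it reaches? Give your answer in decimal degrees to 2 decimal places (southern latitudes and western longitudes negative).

δ = 1289.2/3440.065 = 0.374760 rad (21.4722°).
Start latitude φ₁ = 0.718901 rad; initial bearing θ = 3.637266 rad.
Applying the spherical law of cosines for sides, sin φ₂ = sin φ₁ cos δ + cos φ₁ sin δ cos θ = 0.370540, so φ₂ = 21.75°.
For the longitude increment, Δλ = atan2( sin θ sin δ cos φ₁, cos δ − sin φ₁ sin φ₂ ) = atan2(-0.131017, 0.686573) = -10.80°.
Hence λ₂ = 70.77° + -10.80° = 59.97°.

latitude 21.75°, longitude 59.97°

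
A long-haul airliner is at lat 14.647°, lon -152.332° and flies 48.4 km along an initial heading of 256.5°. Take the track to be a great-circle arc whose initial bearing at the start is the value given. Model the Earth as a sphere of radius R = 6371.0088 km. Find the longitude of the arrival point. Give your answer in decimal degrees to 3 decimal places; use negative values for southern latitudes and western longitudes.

longitude -152.769°

δ = 48.4/6371.0088 = 0.007597 rad (0.4353°).
Converting: φ₁ = 0.255638 rad, θ = 4.476770 rad.
Applying the spherical law of cosines for sides, sin φ₂ = sin φ₁ cos δ + cos φ₁ sin δ cos θ = 0.251140, so φ₂ = 14.545°.
Then Δλ = atan2(-0.007147, 0.936467) = -0.007632 rad, from sin θ sin δ cos φ₁ over cos δ − sin φ₁ sin φ₂.
λ₂ = -152.332° + -0.437° = -152.769°.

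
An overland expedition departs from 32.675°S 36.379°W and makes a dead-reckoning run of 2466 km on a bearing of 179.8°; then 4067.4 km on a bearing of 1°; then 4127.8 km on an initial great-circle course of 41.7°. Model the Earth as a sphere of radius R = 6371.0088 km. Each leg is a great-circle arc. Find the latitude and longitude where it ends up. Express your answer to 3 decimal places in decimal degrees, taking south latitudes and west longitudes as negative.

latitude 10.243°, longitude -11.542°

Apply the spherical direct solution leg by leg, carrying full precision between legs.
Leg 1: from (-32.675°, -36.379°), δ = 2466/6371.0088 = 0.387066 rad, θ = 179.8° → φ = -54.852°, λ = -36.248°.
Leg 2: from (-54.852°, -36.248°), δ = 4067.4/6371.0088 = 0.638423 rad, θ = 1° → φ = -18.276°, λ = -35.620°.
Leg 3: from (-18.276°, -35.620°), δ = 4127.8/6371.0088 = 0.647904 rad, θ = 41.7° → φ = 10.243°, λ = -11.542°.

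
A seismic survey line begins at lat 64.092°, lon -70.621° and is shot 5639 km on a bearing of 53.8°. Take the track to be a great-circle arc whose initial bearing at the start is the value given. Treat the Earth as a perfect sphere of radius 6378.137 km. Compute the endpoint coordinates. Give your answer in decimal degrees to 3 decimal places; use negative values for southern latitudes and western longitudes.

latitude 50.338°, longitude 31.484°

δ = 5639/6378.137 = 0.884114 rad (50.6560°).
Converting: φ₁ = 1.118616 rad, θ = 0.938987 rad.
Applying the spherical law of cosines for sides, sin φ₂ = sin φ₁ cos δ + cos φ₁ sin δ cos θ = 0.769824, so φ₂ = 50.338°.
For the longitude increment, Δλ = atan2( sin θ sin δ cos φ₁, cos δ − sin φ₁ sin φ₂ ) = atan2(0.272671, -0.058479) = 102.105°.
Hence λ₂ = -70.621° + 102.105° = 31.484°.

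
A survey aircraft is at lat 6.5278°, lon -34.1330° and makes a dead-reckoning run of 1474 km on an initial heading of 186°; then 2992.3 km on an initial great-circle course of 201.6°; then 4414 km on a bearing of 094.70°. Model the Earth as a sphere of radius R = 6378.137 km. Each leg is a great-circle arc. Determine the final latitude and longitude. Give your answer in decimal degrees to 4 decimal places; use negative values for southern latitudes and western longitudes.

Apply the spherical direct solution leg by leg, carrying full precision between legs.
Leg 1: from (6.5278°, -34.1330°), δ = 1474/6378.137 = 0.231102 rad, θ = 186° → φ = -6.6415°, λ = -35.5142°.
Leg 2: from (-6.6415°, -35.5142°), δ = 2992.3/6378.137 = 0.469150 rad, θ = 201.6° → φ = -31.3803°, λ = -46.7563°.
Leg 3: from (-31.3803°, -46.7563°), δ = 4414/6378.137 = 0.692052 rad, θ = 94.7° → φ = -26.4591°, λ = -1.4902°.

latitude -26.4591°, longitude -1.4902°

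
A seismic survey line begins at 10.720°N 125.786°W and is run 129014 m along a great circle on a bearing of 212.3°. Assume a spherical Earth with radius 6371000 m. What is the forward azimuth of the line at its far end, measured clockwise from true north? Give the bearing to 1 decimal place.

final bearing 212.2°

Central angle δ = d/R = 0.020250 rad.
With φ₁ = 10.720° = 0.187099 rad and θ = 212.3° = 3.705334 rad:
Destination latitude: φ₂ = arcsin( sin φ₁ cos δ + cos φ₁ sin δ cos θ ) = arcsin(0.169155) = 9.739°.
For the longitude increment, Δλ = atan2( sin θ sin δ cos φ₁, cos δ − sin φ₁ sin φ₂ ) = atan2(-0.010631, 0.968331) = -0.629°.
Hence λ₂ = -125.786° + -0.629° = -126.415°.
The forward bearing on arrival equals the back-azimuth from the destination plus 180°.
Back-azimuth from P₂ (9.7°, -126.4°) to P₁ (10.7°, -125.8°), with Δλ' = λ₁ − λ₂ = 0.6°: atan2( sin Δλ' cos φ₁ , cos φ₂ sin φ₁ − sin φ₂ cos φ₁ cos Δλ' ) = 32.2°.
Final bearing = (32.2° + 180°) mod 360° = 212.2°.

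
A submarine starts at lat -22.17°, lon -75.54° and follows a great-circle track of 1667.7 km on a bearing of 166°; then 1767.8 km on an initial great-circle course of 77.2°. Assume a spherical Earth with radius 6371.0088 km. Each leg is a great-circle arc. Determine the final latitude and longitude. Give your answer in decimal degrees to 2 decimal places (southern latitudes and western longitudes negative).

latitude -31.70°, longitude -52.77°

Apply the spherical direct solution leg by leg, carrying full precision between legs.
Leg 1: from (-22.17°, -75.54°), δ = 1667.7/6371.0088 = 0.261764 rad, θ = 166° → φ = -36.66°, λ = -71.06°.
Leg 2: from (-36.66°, -71.06°), δ = 1767.8/6371.0088 = 0.277476 rad, θ = 77.2° → φ = -31.70°, λ = -52.77°.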